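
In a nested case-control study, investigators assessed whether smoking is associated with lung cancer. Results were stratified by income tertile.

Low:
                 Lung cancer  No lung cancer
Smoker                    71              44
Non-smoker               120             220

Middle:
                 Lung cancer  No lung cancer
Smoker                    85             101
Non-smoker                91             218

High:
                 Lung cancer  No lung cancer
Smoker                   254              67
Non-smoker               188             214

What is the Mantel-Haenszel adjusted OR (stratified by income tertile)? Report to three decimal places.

OR_MH = Σ(aᵢdᵢ/nᵢ) / Σ(bᵢcᵢ/nᵢ), where nᵢ is the stratum total.
Stratum 1 (Low): n = 455; a·d/n = 71·220/455 = 34.3297; b·c/n = 44·120/455 = 11.6044
Stratum 2 (Middle): n = 495; a·d/n = 85·218/495 = 37.4343; b·c/n = 101·91/495 = 18.5677
Stratum 3 (High): n = 723; a·d/n = 254·214/723 = 75.1812; b·c/n = 67·188/723 = 17.4219
OR_MH = (34.3297 + 37.4343 + 75.1812) / (11.6044 + 18.5677 + 17.4219) = 146.9452 / 47.5939 = 3.08748

3.087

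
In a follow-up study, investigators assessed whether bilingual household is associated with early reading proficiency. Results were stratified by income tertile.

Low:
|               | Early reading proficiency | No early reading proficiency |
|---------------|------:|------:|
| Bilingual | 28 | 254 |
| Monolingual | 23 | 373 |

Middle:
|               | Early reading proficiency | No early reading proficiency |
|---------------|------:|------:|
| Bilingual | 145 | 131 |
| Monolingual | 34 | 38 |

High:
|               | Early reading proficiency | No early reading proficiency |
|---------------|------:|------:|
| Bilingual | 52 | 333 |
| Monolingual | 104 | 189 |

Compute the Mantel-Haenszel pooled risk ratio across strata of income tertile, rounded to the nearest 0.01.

RR_MH = Σ(aᵢ·n₀ᵢ/nᵢ) / Σ(cᵢ·n₁ᵢ/nᵢ), with n₁ᵢ = aᵢ+bᵢ (exposed), n₀ᵢ = cᵢ+dᵢ (unexposed), nᵢ = n₁ᵢ+n₀ᵢ.
Stratum 1 (Low): n₁ = 282, n₀ = 396, n = 678; a·n₀/n = 28·396/678 = 16.3540; c·n₁/n = 23·282/678 = 9.5664
Stratum 2 (Middle): n₁ = 276, n₀ = 72, n = 348; a·n₀/n = 145·72/348 = 30.0000; c·n₁/n = 34·276/348 = 26.9655
Stratum 3 (High): n₁ = 385, n₀ = 293, n = 678; a·n₀/n = 52·293/678 = 22.4720; c·n₁/n = 104·385/678 = 59.0560
RR_MH = (16.3540 + 30.0000 + 22.4720) / (9.5664 + 26.9655 + 59.0560) = 68.8260 / 95.5879 = 0.72003

0.72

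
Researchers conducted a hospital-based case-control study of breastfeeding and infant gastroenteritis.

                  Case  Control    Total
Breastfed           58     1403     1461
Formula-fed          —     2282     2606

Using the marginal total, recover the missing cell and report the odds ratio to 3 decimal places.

The missing cell is in the unexposed row: 2606 − 2282 = 324.
So a = 58, b = 1403, c = 324, d = 2282.
OR = (a·d)/(b·c) = (58 × 2282) / (1403 × 324) = 132356 / 454572 = 0.29117

0.291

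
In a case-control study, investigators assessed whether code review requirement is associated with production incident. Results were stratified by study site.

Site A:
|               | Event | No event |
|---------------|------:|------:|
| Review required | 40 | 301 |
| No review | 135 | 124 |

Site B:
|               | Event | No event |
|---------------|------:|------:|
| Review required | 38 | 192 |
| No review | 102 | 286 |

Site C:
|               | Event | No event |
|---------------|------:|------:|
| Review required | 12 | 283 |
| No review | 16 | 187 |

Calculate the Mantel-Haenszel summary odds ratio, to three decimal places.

0.280

OR_MH = Σ(aᵢdᵢ/nᵢ) / Σ(bᵢcᵢ/nᵢ), where nᵢ is the stratum total.
Stratum 1 (Site A): n = 600; a·d/n = 40·124/600 = 8.2667; b·c/n = 301·135/600 = 67.7250
Stratum 2 (Site B): n = 618; a·d/n = 38·286/618 = 17.5858; b·c/n = 192·102/618 = 31.6893
Stratum 3 (Site C): n = 498; a·d/n = 12·187/498 = 4.5060; b·c/n = 283·16/498 = 9.0924
OR_MH = (8.2667 + 17.5858 + 4.5060) / (67.7250 + 31.6893 + 9.0924) = 30.3585 / 108.5067 = 0.27978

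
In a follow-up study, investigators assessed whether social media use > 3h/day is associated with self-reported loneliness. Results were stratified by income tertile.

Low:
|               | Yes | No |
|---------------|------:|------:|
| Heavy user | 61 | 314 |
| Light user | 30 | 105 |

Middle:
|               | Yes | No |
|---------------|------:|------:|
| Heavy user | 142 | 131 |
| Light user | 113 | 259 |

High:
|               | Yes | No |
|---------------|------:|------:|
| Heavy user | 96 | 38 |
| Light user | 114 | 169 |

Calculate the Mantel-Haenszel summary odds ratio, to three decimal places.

OR_MH = Σ(aᵢdᵢ/nᵢ) / Σ(bᵢcᵢ/nᵢ), where nᵢ is the stratum total.
Stratum 1 (Low): n = 510; a·d/n = 61·105/510 = 12.5588; b·c/n = 314·30/510 = 18.4706
Stratum 2 (Middle): n = 645; a·d/n = 142·259/645 = 57.0202; b·c/n = 131·113/645 = 22.9504
Stratum 3 (High): n = 417; a·d/n = 96·169/417 = 38.9065; b·c/n = 38·114/417 = 10.3885
OR_MH = (12.5588 + 57.0202 + 38.9065) / (18.4706 + 22.9504 + 10.3885) = 108.4855 / 51.8095 = 2.09393

2.094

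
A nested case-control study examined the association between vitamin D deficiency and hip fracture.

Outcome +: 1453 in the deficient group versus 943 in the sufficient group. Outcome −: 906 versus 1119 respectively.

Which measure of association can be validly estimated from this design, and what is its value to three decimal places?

From the description: a = 1453, b = 906, c = 943, d = 1119.
This is a nested case-control study: participants were sampled on outcome status, so risks in the source population cannot be estimated directly — relative risk is not valid here. The odds ratio is the appropriate measure.
OR = (a·d)/(b·c) = (1453 × 1119) / (906 × 943) = 1625907 / 854358 = 1.90307

1.903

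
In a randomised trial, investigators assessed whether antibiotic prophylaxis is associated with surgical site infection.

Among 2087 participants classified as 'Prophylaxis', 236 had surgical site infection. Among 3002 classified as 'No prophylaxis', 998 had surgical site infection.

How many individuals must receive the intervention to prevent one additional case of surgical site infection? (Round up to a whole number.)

5

Risk in treated group = 236/2087 = 0.11308; risk in control = 998/3002 = 0.33245.
Absolute risk reduction = 0.33245 − 0.11308 = 0.21936
NNT = 1 / ARR = 1 / 0.21936 = 4.559 → round up → 5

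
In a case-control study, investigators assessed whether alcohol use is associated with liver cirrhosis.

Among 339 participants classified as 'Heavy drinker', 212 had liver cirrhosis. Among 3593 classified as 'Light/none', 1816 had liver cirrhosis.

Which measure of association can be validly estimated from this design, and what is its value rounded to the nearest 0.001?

1.633

From the description: a = 212, b = 127, c = 1816, d = 1777.
This is a case-control study: participants were sampled on outcome status, so risks in the source population cannot be estimated directly — relative risk is not valid here. The odds ratio is the appropriate measure.
OR = (a·d)/(b·c) = (212 × 1777) / (127 × 1816) = 376724 / 230632 = 1.63344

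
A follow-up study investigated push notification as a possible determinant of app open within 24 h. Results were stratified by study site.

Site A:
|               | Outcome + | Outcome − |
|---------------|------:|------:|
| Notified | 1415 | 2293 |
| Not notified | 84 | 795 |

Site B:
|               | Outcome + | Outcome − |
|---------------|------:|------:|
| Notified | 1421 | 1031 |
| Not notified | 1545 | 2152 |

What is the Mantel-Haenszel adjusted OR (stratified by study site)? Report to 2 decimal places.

OR_MH = Σ(aᵢdᵢ/nᵢ) / Σ(bᵢcᵢ/nᵢ), where nᵢ is the stratum total.
Stratum 1 (Site A): n = 4587; a·d/n = 1415·795/4587 = 245.2420; b·c/n = 2293·84/4587 = 41.9908
Stratum 2 (Site B): n = 6149; a·d/n = 1421·2152/6149 = 497.3153; b·c/n = 1031·1545/6149 = 259.0494
OR_MH = (245.2420 + 497.3153) / (41.9908 + 259.0494) = 742.5573 / 301.0403 = 2.46664

2.47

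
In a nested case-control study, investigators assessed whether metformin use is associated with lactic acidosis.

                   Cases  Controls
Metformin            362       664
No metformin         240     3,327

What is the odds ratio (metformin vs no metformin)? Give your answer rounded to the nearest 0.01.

Cells: a = 362, b = 664, c = 240, d = 3327.
OR = (a·d)/(b·c) = (362 × 3327) / (664 × 240) = 1204374 / 159360 = 7.55757
The odds of lactic acidosis are about 7.56 times as high in the metformin group.

7.56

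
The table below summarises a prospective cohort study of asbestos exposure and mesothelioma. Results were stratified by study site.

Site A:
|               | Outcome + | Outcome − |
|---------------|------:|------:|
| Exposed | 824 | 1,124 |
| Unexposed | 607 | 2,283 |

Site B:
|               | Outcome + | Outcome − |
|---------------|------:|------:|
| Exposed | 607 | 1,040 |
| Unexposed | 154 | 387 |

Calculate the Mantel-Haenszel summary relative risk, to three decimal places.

RR_MH = Σ(aᵢ·n₀ᵢ/nᵢ) / Σ(cᵢ·n₁ᵢ/nᵢ), with n₁ᵢ = aᵢ+bᵢ (exposed), n₀ᵢ = cᵢ+dᵢ (unexposed), nᵢ = n₁ᵢ+n₀ᵢ.
Stratum 1 (Site A): n₁ = 1948, n₀ = 2890, n = 4838; a·n₀/n = 824·2890/4838 = 492.2199; c·n₁/n = 607·1948/4838 = 244.4060
Stratum 2 (Site B): n₁ = 1647, n₀ = 541, n = 2188; a·n₀/n = 607·541/2188 = 150.0855; c·n₁/n = 154·1647/2188 = 115.9223
RR_MH = (492.2199 + 150.0855) / (244.4060 + 115.9223) = 642.3054 / 360.3283 = 1.78256

1.783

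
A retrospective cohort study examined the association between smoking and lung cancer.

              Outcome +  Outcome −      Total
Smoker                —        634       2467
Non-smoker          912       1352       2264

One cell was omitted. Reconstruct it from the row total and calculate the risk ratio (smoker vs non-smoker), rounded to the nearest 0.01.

The missing cell is in the exposed row: 2467 − 634 = 1833.
So a = 1833, b = 634, c = 912, d = 1352.
RR = [a/(a+b)] / [c/(c+d)] = (1833/2467) / (912/2264) = 0.74301/0.40283 = 1.84448

1.84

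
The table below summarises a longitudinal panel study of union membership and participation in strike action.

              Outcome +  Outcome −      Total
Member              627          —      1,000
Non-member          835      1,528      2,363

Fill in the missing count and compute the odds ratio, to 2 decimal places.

The missing cell is in the exposed row: 1000 − 627 = 373.
So a = 627, b = 373, c = 835, d = 1528.
OR = (a·d)/(b·c) = (627 × 1528) / (373 × 835) = 958056 / 311455 = 3.07607

3.08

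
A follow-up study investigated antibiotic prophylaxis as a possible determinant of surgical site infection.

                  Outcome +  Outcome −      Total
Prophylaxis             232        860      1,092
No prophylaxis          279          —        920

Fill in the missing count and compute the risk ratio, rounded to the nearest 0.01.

The missing cell is in the unexposed row: 920 − 279 = 641.
So a = 232, b = 860, c = 279, d = 641.
RR = [a/(a+b)] / [c/(c+d)] = (232/1092) / (279/920) = 0.21245/0.30326 = 0.70057

0.70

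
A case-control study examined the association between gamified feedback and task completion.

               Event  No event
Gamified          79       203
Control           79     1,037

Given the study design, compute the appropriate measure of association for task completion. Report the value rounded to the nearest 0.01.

Cells: a = 79, b = 203, c = 79, d = 1037.
This is a case-control study: participants were sampled on outcome status, so risks in the source population cannot be estimated directly — relative risk is not valid here. The odds ratio is the appropriate measure.
OR = (a·d)/(b·c) = (79 × 1037) / (203 × 79) = 81923 / 16037 = 5.10837

5.11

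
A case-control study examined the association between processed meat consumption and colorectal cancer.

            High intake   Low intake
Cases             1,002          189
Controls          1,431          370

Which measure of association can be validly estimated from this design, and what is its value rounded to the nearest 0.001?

1.371

Reading the table with exposure as columns: a = 1002 (High intake, case), b = 1431 (High intake, non-case), c = 189 (Low intake, case), d = 370.
This is a case-control study: participants were sampled on outcome status, so risks in the source population cannot be estimated directly — relative risk is not valid here. The odds ratio is the appropriate measure.
OR = (a·d)/(b·c) = (1002 × 370) / (1431 × 189) = 370740 / 270459 = 1.37078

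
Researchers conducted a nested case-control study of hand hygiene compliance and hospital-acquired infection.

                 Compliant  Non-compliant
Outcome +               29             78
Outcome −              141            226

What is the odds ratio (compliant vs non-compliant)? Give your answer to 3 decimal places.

Reading the table with exposure as columns: a = 29 (Compliant, case), b = 141 (Compliant, non-case), c = 78 (Non-compliant, case), d = 226.
OR = (a·d)/(b·c) = (29 × 226) / (141 × 78) = 6554 / 10998 = 0.59593
Exposure is associated with lower odds of hospital-acquired infection (OR = 0.60 < 1).

0.596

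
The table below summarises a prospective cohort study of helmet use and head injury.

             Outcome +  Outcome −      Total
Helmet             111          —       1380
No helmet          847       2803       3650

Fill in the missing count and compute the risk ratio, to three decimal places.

0.347

The missing cell is in the exposed row: 1380 − 111 = 1269.
So a = 111, b = 1269, c = 847, d = 2803.
RR = [a/(a+b)] / [c/(c+d)] = (111/1380) / (847/3650) = 0.08043/0.23205 = 0.34662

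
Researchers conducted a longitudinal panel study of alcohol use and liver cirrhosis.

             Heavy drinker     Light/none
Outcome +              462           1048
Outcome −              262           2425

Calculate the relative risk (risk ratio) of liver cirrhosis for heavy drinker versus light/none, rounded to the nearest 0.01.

2.11

Reading the table with exposure as columns: a = 462 (Heavy drinker, case), b = 262 (Heavy drinker, non-case), c = 1048 (Light/none, case), d = 2425.
Risk in exposed = 462/724 = 0.63812; risk in unexposed = 1048/3473 = 0.30176.
RR = 0.63812 / 0.30176 = 2.11469
The risk among the exposed is 2.11 times that among the unexposed.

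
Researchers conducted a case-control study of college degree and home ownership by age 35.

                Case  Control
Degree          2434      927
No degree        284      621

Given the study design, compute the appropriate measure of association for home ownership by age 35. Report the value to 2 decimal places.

5.74

Cells: a = 2434, b = 927, c = 284, d = 621.
This is a case-control study: participants were sampled on outcome status, so risks in the source population cannot be estimated directly — relative risk is not valid here. The odds ratio is the appropriate measure.
OR = (a·d)/(b·c) = (2434 × 621) / (927 × 284) = 1511514 / 263268 = 5.74135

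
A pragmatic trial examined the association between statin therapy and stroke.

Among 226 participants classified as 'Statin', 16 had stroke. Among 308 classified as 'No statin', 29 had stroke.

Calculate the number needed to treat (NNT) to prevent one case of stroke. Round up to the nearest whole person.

43

Risk in treated group = 16/226 = 0.07080; risk in control = 29/308 = 0.09416.
Absolute risk reduction = 0.09416 − 0.07080 = 0.02336
NNT = 1 / ARR = 1 / 0.02336 = 42.809 → round up → 43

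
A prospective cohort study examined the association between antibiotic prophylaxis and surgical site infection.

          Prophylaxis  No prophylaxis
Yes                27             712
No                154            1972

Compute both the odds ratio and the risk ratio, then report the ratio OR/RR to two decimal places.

0.86

Reading the table with exposure as columns: a = 27 (Prophylaxis, case), b = 154 (Prophylaxis, non-case), c = 712 (No prophylaxis, case), d = 1972.
OR = (27·1972)/(154·712) = 53244/109648 = 0.48559
Risk in exposed = 27/181 = 0.14917; risk in unexposed = 712/2684 = 0.26528; RR = 0.56233
OR/RR = 0.48559 / 0.56233 = 0.86354
The outcome is not rare, so the OR lies further from 1 than the RR.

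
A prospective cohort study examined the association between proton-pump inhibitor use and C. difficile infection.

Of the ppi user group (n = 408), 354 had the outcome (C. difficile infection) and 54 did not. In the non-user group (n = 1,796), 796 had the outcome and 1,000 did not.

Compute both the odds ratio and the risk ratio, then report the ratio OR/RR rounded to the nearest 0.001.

From the description: a = 354, b = 54, c = 796, d = 1000.
OR = (354·1000)/(54·796) = 354000/42984 = 8.23562
Risk in exposed = 354/408 = 0.86765; risk in unexposed = 796/1796 = 0.44321; RR = 1.95766
OR/RR = 8.23562 / 1.95766 = 4.20688
The outcome is not rare, so the OR lies further from 1 than the RR.

4.207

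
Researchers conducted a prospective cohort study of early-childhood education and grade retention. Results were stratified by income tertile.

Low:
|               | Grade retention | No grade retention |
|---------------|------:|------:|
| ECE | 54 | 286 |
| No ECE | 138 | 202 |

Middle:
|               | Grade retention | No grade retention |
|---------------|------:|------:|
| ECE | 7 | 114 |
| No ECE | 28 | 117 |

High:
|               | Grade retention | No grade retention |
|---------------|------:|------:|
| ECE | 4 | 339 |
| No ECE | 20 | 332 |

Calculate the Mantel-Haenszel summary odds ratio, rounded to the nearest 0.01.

0.26

OR_MH = Σ(aᵢdᵢ/nᵢ) / Σ(bᵢcᵢ/nᵢ), where nᵢ is the stratum total.
Stratum 1 (Low): n = 680; a·d/n = 54·202/680 = 16.0412; b·c/n = 286·138/680 = 58.0412
Stratum 2 (Middle): n = 266; a·d/n = 7·117/266 = 3.0789; b·c/n = 114·28/266 = 12.0000
Stratum 3 (High): n = 695; a·d/n = 4·332/695 = 1.9108; b·c/n = 339·20/695 = 9.7554
OR_MH = (16.0412 + 3.0789 + 1.9108) / (58.0412 + 12.0000 + 9.7554) = 21.0309 / 79.7966 = 0.26356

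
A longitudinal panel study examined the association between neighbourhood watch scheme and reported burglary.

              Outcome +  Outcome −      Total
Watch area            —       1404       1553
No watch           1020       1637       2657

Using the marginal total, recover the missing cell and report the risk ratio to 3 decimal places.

0.250

The missing cell is in the exposed row: 1553 − 1404 = 149.
So a = 149, b = 1404, c = 1020, d = 1637.
RR = [a/(a+b)] / [c/(c+d)] = (149/1553) / (1020/2657) = 0.09594/0.38389 = 0.24992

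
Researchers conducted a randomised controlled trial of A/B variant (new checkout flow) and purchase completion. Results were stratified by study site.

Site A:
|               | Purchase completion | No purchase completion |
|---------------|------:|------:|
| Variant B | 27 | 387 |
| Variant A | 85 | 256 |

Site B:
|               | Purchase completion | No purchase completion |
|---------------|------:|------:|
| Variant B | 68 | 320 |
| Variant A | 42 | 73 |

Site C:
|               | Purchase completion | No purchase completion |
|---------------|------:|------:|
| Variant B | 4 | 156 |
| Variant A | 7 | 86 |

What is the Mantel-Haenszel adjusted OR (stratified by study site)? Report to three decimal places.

OR_MH = Σ(aᵢdᵢ/nᵢ) / Σ(bᵢcᵢ/nᵢ), where nᵢ is the stratum total.
Stratum 1 (Site A): n = 755; a·d/n = 27·256/755 = 9.1550; b·c/n = 387·85/755 = 43.5695
Stratum 2 (Site B): n = 503; a·d/n = 68·73/503 = 9.8688; b·c/n = 320·42/503 = 26.7197
Stratum 3 (Site C): n = 253; a·d/n = 4·86/253 = 1.3597; b·c/n = 156·7/253 = 4.3162
OR_MH = (9.1550 + 9.8688 + 1.3597) / (43.5695 + 26.7197 + 4.3162) = 20.3834 / 74.6054 = 0.27322

0.273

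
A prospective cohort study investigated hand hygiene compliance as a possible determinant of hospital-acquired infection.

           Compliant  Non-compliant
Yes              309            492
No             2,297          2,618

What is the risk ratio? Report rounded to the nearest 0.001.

0.750

Reading the table with exposure as columns: a = 309 (Compliant, case), b = 2297 (Compliant, non-case), c = 492 (Non-compliant, case), d = 2618.
Risk in exposed = 309/2606 = 0.11857; risk in unexposed = 492/3110 = 0.15820.
RR = 0.11857 / 0.15820 = 0.74951
The risk is 25% lower among the exposed than among the unexposed.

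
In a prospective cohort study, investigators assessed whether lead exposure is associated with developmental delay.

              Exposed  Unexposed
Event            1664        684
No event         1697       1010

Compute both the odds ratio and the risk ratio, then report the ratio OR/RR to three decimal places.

Reading the table with exposure as columns: a = 1664 (Exposed, case), b = 1697 (Exposed, non-case), c = 684 (Unexposed, case), d = 1010.
OR = (1664·1010)/(1697·684) = 1680640/1160748 = 1.44789
Risk in exposed = 1664/3361 = 0.49509; risk in unexposed = 684/1694 = 0.40378; RR = 1.22615
OR/RR = 1.44789 / 1.22615 = 1.18085
The outcome is not rare, so the OR lies further from 1 than the RR.

1.181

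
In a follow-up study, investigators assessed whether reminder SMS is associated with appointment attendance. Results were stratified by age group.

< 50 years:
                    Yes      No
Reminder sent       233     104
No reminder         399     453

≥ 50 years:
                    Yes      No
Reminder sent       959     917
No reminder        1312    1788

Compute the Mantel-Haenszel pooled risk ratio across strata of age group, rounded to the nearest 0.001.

1.258

RR_MH = Σ(aᵢ·n₀ᵢ/nᵢ) / Σ(cᵢ·n₁ᵢ/nᵢ), with n₁ᵢ = aᵢ+bᵢ (exposed), n₀ᵢ = cᵢ+dᵢ (unexposed), nᵢ = n₁ᵢ+n₀ᵢ.
Stratum 1 (< 50 years): n₁ = 337, n₀ = 852, n = 1189; a·n₀/n = 233·852/1189 = 166.9605; c·n₁/n = 399·337/1189 = 113.0892
Stratum 2 (≥ 50 years): n₁ = 1876, n₀ = 3100, n = 4976; a·n₀/n = 959·3100/4976 = 597.4477; c·n₁/n = 1312·1876/4976 = 494.6367
RR_MH = (166.9605 + 597.4477) / (113.0892 + 494.6367) = 764.4082 / 607.7258 = 1.25782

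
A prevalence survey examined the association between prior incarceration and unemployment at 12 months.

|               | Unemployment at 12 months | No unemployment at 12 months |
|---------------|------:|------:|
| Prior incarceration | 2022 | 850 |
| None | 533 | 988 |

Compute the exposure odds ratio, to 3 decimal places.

Cells: a = 2022, b = 850, c = 533, d = 988.
OR = (a·d)/(b·c) = (2022 × 988) / (850 × 533) = 1997736 / 453050 = 4.40953
The odds of unemployment at 12 months are about 4.41 times as high in the prior incarceration group.

4.410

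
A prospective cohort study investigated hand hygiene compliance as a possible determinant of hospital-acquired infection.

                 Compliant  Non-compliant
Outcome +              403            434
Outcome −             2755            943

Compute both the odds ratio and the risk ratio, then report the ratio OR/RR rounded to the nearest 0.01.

Reading the table with exposure as columns: a = 403 (Compliant, case), b = 2755 (Compliant, non-case), c = 434 (Non-compliant, case), d = 943.
OR = (403·943)/(2755·434) = 380029/1195670 = 0.31784
Risk in exposed = 403/3158 = 0.12761; risk in unexposed = 434/1377 = 0.31518; RR = 0.40489
OR/RR = 0.31784 / 0.40489 = 0.78500
The outcome is not rare, so the OR lies further from 1 than the RR.

0.78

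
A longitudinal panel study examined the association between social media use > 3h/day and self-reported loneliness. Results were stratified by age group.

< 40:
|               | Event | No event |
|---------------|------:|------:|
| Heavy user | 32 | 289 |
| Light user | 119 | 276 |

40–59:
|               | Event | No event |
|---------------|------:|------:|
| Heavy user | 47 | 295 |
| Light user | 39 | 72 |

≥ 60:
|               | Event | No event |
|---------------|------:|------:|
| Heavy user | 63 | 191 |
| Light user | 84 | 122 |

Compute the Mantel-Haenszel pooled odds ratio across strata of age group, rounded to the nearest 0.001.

OR_MH = Σ(aᵢdᵢ/nᵢ) / Σ(bᵢcᵢ/nᵢ), where nᵢ is the stratum total.
Stratum 1 (< 40): n = 716; a·d/n = 32·276/716 = 12.3352; b·c/n = 289·119/716 = 48.0321
Stratum 2 (40–59): n = 453; a·d/n = 47·72/453 = 7.4702; b·c/n = 295·39/453 = 25.3974
Stratum 3 (≥ 60): n = 460; a·d/n = 63·122/460 = 16.7087; b·c/n = 191·84/460 = 34.8783
OR_MH = (12.3352 + 7.4702 + 16.7087) / (48.0321 + 25.3974 + 34.8783) = 36.5141 / 108.3077 = 0.33713

0.337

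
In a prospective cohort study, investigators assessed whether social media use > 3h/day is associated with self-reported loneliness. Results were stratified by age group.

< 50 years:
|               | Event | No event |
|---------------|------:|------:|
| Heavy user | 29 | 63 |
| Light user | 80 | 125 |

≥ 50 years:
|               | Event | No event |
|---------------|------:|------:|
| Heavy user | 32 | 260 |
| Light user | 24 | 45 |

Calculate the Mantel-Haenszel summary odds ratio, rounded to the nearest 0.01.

0.47

OR_MH = Σ(aᵢdᵢ/nᵢ) / Σ(bᵢcᵢ/nᵢ), where nᵢ is the stratum total.
Stratum 1 (< 50 years): n = 297; a·d/n = 29·125/297 = 12.2054; b·c/n = 63·80/297 = 16.9697
Stratum 2 (≥ 50 years): n = 361; a·d/n = 32·45/361 = 3.9889; b·c/n = 260·24/361 = 17.2853
OR_MH = (12.2054 + 3.9889) / (16.9697 + 17.2853) = 16.1943 / 34.2550 = 0.47276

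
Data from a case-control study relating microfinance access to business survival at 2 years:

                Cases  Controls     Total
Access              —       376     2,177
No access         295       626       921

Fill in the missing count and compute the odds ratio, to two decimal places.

10.16

The missing cell is in the exposed row: 2177 − 376 = 1801.
So a = 1801, b = 376, c = 295, d = 626.
OR = (a·d)/(b·c) = (1801 × 626) / (376 × 295) = 1127426 / 110920 = 10.16432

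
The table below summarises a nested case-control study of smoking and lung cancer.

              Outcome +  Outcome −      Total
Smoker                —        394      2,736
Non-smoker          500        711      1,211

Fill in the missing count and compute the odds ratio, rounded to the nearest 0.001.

8.453

The missing cell is in the exposed row: 2736 − 394 = 2342.
So a = 2342, b = 394, c = 500, d = 711.
OR = (a·d)/(b·c) = (2342 × 711) / (394 × 500) = 1665162 / 197000 = 8.45260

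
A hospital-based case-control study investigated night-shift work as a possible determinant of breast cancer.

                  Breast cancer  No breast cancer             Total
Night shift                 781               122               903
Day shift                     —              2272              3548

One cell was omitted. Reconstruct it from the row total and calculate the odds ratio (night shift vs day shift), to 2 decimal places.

The missing cell is in the unexposed row: 3548 − 2272 = 1276.
So a = 781, b = 122, c = 1276, d = 2272.
OR = (a·d)/(b·c) = (781 × 2272) / (122 × 1276) = 1774432 / 155672 = 11.39853

11.40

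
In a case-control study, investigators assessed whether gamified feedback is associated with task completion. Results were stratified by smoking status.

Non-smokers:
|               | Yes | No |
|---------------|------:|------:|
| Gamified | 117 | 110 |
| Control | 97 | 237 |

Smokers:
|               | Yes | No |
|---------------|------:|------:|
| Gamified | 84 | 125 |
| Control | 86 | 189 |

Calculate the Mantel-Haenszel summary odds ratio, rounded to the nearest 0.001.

1.994

OR_MH = Σ(aᵢdᵢ/nᵢ) / Σ(bᵢcᵢ/nᵢ), where nᵢ is the stratum total.
Stratum 1 (Non-smokers): n = 561; a·d/n = 117·237/561 = 49.4278; b·c/n = 110·97/561 = 19.0196
Stratum 2 (Smokers): n = 484; a·d/n = 84·189/484 = 32.8017; b·c/n = 125·86/484 = 22.2107
OR_MH = (49.4278 + 32.8017) / (19.0196 + 22.2107) = 82.2295 / 41.2304 = 1.99439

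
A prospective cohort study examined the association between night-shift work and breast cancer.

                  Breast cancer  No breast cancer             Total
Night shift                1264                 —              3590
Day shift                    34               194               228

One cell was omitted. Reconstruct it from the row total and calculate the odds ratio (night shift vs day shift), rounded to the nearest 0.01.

The missing cell is in the exposed row: 3590 − 1264 = 2326.
So a = 1264, b = 2326, c = 34, d = 194.
OR = (a·d)/(b·c) = (1264 × 194) / (2326 × 34) = 245216 / 79084 = 3.10070

3.10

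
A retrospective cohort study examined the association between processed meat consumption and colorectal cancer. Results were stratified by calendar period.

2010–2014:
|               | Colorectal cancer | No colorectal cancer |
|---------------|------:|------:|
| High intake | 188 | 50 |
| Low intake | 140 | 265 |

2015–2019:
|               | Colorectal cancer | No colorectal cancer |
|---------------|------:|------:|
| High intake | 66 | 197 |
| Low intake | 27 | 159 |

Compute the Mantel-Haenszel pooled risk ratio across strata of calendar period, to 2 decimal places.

RR_MH = Σ(aᵢ·n₀ᵢ/nᵢ) / Σ(cᵢ·n₁ᵢ/nᵢ), with n₁ᵢ = aᵢ+bᵢ (exposed), n₀ᵢ = cᵢ+dᵢ (unexposed), nᵢ = n₁ᵢ+n₀ᵢ.
Stratum 1 (2010–2014): n₁ = 238, n₀ = 405, n = 643; a·n₀/n = 188·405/643 = 118.4137; c·n₁/n = 140·238/643 = 51.8196
Stratum 2 (2015–2019): n₁ = 263, n₀ = 186, n = 449; a·n₀/n = 66·186/449 = 27.3408; c·n₁/n = 27·263/449 = 15.8151
RR_MH = (118.4137 + 27.3408) / (51.8196 + 15.8151) = 145.7544 / 67.6347 = 2.15502

2.16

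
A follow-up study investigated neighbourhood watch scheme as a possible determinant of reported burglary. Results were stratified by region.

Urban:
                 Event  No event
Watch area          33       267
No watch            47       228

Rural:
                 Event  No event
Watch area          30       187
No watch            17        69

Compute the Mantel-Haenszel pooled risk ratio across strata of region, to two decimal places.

RR_MH = Σ(aᵢ·n₀ᵢ/nᵢ) / Σ(cᵢ·n₁ᵢ/nᵢ), with n₁ᵢ = aᵢ+bᵢ (exposed), n₀ᵢ = cᵢ+dᵢ (unexposed), nᵢ = n₁ᵢ+n₀ᵢ.
Stratum 1 (Urban): n₁ = 300, n₀ = 275, n = 575; a·n₀/n = 33·275/575 = 15.7826; c·n₁/n = 47·300/575 = 24.5217
Stratum 2 (Rural): n₁ = 217, n₀ = 86, n = 303; a·n₀/n = 30·86/303 = 8.5149; c·n₁/n = 17·217/303 = 12.1749
RR_MH = (15.7826 + 8.5149) / (24.5217 + 12.1749) = 24.2975 / 36.6967 = 0.66212

0.66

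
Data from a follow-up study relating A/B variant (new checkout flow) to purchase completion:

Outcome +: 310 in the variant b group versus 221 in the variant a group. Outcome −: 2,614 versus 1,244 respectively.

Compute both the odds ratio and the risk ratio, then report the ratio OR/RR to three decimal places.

From the description: a = 310, b = 2614, c = 221, d = 1244.
OR = (310·1244)/(2614·221) = 385640/577694 = 0.66755
Risk in exposed = 310/2924 = 0.10602; risk in unexposed = 221/1465 = 0.15085; RR = 0.70280
OR/RR = 0.66755 / 0.70280 = 0.94985
The outcome is not rare, so the OR lies further from 1 than the RR.

0.950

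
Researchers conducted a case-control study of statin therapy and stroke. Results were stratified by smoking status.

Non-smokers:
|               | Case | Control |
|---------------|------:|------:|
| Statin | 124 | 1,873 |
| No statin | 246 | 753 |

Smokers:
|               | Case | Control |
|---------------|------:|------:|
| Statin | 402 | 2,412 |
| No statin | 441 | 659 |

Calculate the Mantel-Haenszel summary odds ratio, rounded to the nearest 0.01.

0.23

OR_MH = Σ(aᵢdᵢ/nᵢ) / Σ(bᵢcᵢ/nᵢ), where nᵢ is the stratum total.
Stratum 1 (Non-smokers): n = 2996; a·d/n = 124·753/2996 = 31.1656; b·c/n = 1873·246/2996 = 153.7911
Stratum 2 (Smokers): n = 3914; a·d/n = 402·659/3914 = 67.6847; b·c/n = 2412·441/3914 = 271.7660
OR_MH = (31.1656 + 67.6847) / (153.7911 + 271.7660) = 98.8503 / 425.5570 = 0.23228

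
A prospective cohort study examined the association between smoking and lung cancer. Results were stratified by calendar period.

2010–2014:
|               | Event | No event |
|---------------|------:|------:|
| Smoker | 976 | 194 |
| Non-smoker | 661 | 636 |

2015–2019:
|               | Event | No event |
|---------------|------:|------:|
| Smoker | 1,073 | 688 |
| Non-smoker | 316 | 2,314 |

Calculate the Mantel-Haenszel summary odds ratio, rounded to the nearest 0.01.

OR_MH = Σ(aᵢdᵢ/nᵢ) / Σ(bᵢcᵢ/nᵢ), where nᵢ is the stratum total.
Stratum 1 (2010–2014): n = 2467; a·d/n = 976·636/2467 = 251.6157; b·c/n = 194·661/2467 = 51.9797
Stratum 2 (2015–2019): n = 4391; a·d/n = 1073·2314/4391 = 565.4571; b·c/n = 688·316/4391 = 49.5122
OR_MH = (251.6157 + 565.4571) / (51.9797 + 49.5122) = 817.0728 / 101.4919 = 8.05062

8.05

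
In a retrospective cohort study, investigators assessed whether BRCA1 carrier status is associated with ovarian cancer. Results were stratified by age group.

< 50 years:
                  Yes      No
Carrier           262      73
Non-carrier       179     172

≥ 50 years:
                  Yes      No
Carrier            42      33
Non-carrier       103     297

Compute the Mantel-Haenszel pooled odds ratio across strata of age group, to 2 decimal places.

3.51

OR_MH = Σ(aᵢdᵢ/nᵢ) / Σ(bᵢcᵢ/nᵢ), where nᵢ is the stratum total.
Stratum 1 (< 50 years): n = 686; a·d/n = 262·172/686 = 65.6910; b·c/n = 73·179/686 = 19.0481
Stratum 2 (≥ 50 years): n = 475; a·d/n = 42·297/475 = 26.2611; b·c/n = 33·103/475 = 7.1558
OR_MH = (65.6910 + 26.2611) / (19.0481 + 7.1558) = 91.9520 / 26.2039 = 3.50910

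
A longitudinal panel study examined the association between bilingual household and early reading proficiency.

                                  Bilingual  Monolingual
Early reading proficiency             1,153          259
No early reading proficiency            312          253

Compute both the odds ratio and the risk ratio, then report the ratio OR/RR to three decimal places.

Reading the table with exposure as columns: a = 1153 (Bilingual, case), b = 312 (Bilingual, non-case), c = 259 (Monolingual, case), d = 253.
OR = (1153·253)/(312·259) = 291709/80808 = 3.60990
Risk in exposed = 1153/1465 = 0.78703; risk in unexposed = 259/512 = 0.50586; RR = 1.55583
OR/RR = 3.60990 / 1.55583 = 2.32024
The outcome is not rare, so the OR lies further from 1 than the RR.

2.320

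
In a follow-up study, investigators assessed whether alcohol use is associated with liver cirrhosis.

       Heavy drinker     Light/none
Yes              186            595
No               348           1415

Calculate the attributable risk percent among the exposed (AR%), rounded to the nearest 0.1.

15.0

Reading the table with exposure as columns: a = 186 (Heavy drinker, case), b = 348 (Heavy drinker, non-case), c = 595 (Light/none, case), d = 1415.
Risk in exposed = 186/534 = 0.34831; risk in unexposed = 595/2010 = 0.29602.
RR = 0.34831/0.29602 = 1.17666
AR% = (RR − 1)/RR × 100 = (1.17666 − 1)/1.17666 × 100 = 15.0136%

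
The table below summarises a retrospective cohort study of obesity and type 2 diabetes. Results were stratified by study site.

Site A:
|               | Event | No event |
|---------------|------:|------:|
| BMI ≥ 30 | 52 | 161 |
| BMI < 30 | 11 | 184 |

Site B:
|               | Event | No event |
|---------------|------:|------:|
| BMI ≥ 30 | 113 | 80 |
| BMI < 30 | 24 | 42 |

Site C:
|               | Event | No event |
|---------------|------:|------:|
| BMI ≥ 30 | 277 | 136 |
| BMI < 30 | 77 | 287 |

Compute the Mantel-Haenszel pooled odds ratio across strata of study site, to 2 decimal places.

OR_MH = Σ(aᵢdᵢ/nᵢ) / Σ(bᵢcᵢ/nᵢ), where nᵢ is the stratum total.
Stratum 1 (Site A): n = 408; a·d/n = 52·184/408 = 23.4510; b·c/n = 161·11/408 = 4.3407
Stratum 2 (Site B): n = 259; a·d/n = 113·42/259 = 18.3243; b·c/n = 80·24/259 = 7.4131
Stratum 3 (Site C): n = 777; a·d/n = 277·287/777 = 102.3153; b·c/n = 136·77/777 = 13.4775
OR_MH = (23.4510 + 18.3243 + 102.3153) / (4.3407 + 7.4131 + 13.4775) = 144.0906 / 25.2313 = 5.71079

5.71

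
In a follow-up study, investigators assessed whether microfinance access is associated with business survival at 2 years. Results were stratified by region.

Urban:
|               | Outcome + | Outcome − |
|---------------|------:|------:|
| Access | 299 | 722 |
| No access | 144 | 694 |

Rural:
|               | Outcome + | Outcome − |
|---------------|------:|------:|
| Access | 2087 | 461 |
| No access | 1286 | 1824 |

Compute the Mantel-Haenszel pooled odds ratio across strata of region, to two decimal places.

OR_MH = Σ(aᵢdᵢ/nᵢ) / Σ(bᵢcᵢ/nᵢ), where nᵢ is the stratum total.
Stratum 1 (Urban): n = 1859; a·d/n = 299·694/1859 = 111.6224; b·c/n = 722·144/1859 = 55.9268
Stratum 2 (Rural): n = 5658; a·d/n = 2087·1824/5658 = 672.7975; b·c/n = 461·1286/5658 = 104.7801
OR_MH = (111.6224 + 672.7975) / (55.9268 + 104.7801) = 784.4198 / 160.7070 = 4.88106

4.88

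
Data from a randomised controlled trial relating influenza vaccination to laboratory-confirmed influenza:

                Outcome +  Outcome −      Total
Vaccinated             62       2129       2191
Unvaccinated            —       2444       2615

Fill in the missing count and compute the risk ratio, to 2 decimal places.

0.43

The missing cell is in the unexposed row: 2615 − 2444 = 171.
So a = 62, b = 2129, c = 171, d = 2444.
RR = [a/(a+b)] / [c/(c+d)] = (62/2191) / (171/2615) = 0.02830/0.06539 = 0.43274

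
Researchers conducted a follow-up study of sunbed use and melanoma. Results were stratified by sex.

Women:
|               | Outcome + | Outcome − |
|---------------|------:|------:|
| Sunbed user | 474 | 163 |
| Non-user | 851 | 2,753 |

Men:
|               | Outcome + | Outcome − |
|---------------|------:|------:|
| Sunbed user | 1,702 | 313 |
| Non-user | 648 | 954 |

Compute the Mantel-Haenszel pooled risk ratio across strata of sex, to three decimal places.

2.366

RR_MH = Σ(aᵢ·n₀ᵢ/nᵢ) / Σ(cᵢ·n₁ᵢ/nᵢ), with n₁ᵢ = aᵢ+bᵢ (exposed), n₀ᵢ = cᵢ+dᵢ (unexposed), nᵢ = n₁ᵢ+n₀ᵢ.
Stratum 1 (Women): n₁ = 637, n₀ = 3604, n = 4241; a·n₀/n = 474·3604/4241 = 402.8050; c·n₁/n = 851·637/4241 = 127.8206
Stratum 2 (Men): n₁ = 2015, n₀ = 1602, n = 3617; a·n₀/n = 1702·1602/3617 = 753.8302; c·n₁/n = 648·2015/3617 = 360.9953
RR_MH = (402.8050 + 753.8302) / (127.8206 + 360.9953) = 1156.6352 / 488.8159 = 2.36620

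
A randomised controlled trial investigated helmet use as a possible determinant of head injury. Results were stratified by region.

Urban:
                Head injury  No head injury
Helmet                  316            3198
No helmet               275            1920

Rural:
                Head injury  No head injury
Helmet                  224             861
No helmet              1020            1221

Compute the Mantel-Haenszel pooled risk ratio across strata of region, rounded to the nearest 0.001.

0.543

RR_MH = Σ(aᵢ·n₀ᵢ/nᵢ) / Σ(cᵢ·n₁ᵢ/nᵢ), with n₁ᵢ = aᵢ+bᵢ (exposed), n₀ᵢ = cᵢ+dᵢ (unexposed), nᵢ = n₁ᵢ+n₀ᵢ.
Stratum 1 (Urban): n₁ = 3514, n₀ = 2195, n = 5709; a·n₀/n = 316·2195/5709 = 121.4959; c·n₁/n = 275·3514/5709 = 169.2678
Stratum 2 (Rural): n₁ = 1085, n₀ = 2241, n = 3326; a·n₀/n = 224·2241/3326 = 150.9272; c·n₁/n = 1020·1085/3326 = 332.7420
RR_MH = (121.4959 + 150.9272) / (169.2678 + 332.7420) = 272.4231 / 502.0099 = 0.54266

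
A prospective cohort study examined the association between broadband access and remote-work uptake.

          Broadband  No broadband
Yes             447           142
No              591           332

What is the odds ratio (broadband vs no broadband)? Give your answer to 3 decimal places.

Reading the table with exposure as columns: a = 447 (Broadband, case), b = 591 (Broadband, non-case), c = 142 (No broadband, case), d = 332.
OR = (a·d)/(b·c) = (447 × 332) / (591 × 142) = 148404 / 83922 = 1.76836
The odds of remote-work uptake are about 1.77 times as high in the broadband group.

1.768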